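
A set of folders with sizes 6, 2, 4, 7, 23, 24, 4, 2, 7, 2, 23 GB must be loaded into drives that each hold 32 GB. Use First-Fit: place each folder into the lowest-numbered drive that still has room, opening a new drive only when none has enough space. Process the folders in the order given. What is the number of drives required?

drive 1: place 6 GB, 26 GB left
drive 1: place 2 GB, 24 GB left
drive 1: place 4 GB, 20 GB left
drive 1: place 7 GB, 13 GB left
drive 2: place 23 GB, 9 GB left
drive 3: place 24 GB, 8 GB left
drive 1: place 4 GB, 9 GB left
drive 1: place 2 GB, 7 GB left
drive 1: place 7 GB, 0 GB left
drive 2: place 2 GB, 7 GB left
drive 4: place 23 GB, 9 GB left
Final drives: [6,2,4,7,4,2,7] [23,2] [24] [23].

4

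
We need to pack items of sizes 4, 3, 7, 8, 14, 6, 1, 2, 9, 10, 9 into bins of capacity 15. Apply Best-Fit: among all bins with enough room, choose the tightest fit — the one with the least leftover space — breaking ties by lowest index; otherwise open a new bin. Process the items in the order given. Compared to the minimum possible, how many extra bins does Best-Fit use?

Best-Fit: [4,3,7,1] [8,6] [14] [2,9] [10] [9] → 6 bins.
Total size 73; any packing needs at least ⌈73/15⌉ = 5 bins.
An optimal packing achieves that bound: [14,1] [10,4] [9,6] [9,3,2] [8,7] → 5 bins.
Excess: 6 − 5 = 1.

1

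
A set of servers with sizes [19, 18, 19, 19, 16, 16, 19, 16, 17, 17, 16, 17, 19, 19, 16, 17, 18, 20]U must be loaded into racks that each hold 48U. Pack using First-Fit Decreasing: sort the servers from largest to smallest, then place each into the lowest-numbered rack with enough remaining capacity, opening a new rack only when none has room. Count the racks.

9 racks

Sorted descending: 20, 19, 19, 19, 19, 19, 19, 18, 18, 17, 17, 17, 17, 16, 16, 16, 16, 16.
rack 1: place 20U, 28U left
rack 1: place 19U, 9U left
rack 2: place 19U, 29U left
rack 2: place 19U, 10U left
rack 3: place 19U, 29U left
rack 3: place 19U, 10U left
rack 4: place 19U, 29U left
rack 4: place 18U, 11U left
rack 5: place 18U, 30U left
rack 5: place 17U, 13U left
rack 6: place 17U, 31U left
rack 6: place 17U, 14U left
rack 7: place 17U, 31U left
rack 7: place 16U, 15U left
rack 8: place 16U, 32U left
rack 8: place 16U, 16U left
rack 8: place 16U, 0U left
rack 9: place 16U, 32U left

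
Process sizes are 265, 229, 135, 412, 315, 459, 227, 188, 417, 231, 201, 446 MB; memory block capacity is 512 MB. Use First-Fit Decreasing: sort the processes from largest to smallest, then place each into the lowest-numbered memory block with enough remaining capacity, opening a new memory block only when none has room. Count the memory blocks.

Sorted descending: 459, 446, 417, 412, 315, 265, 231, 229, 227, 201, 188, 135.
Put 459 MB in memory block 1; 53 MB remain.
Put 446 MB in memory block 2; 66 MB remain.
Put 417 MB in memory block 3; 95 MB remain.
Put 412 MB in memory block 4; 100 MB remain.
Put 315 MB in memory block 5; 197 MB remain.
Put 265 MB in memory block 6; 247 MB remain.
Put 231 MB in memory block 6; 16 MB remain.
Put 229 MB in memory block 7; 283 MB remain.
Put 227 MB in memory block 7; 56 MB remain.
Put 201 MB in memory block 8; 311 MB remain.
Put 188 MB in memory block 5; 9 MB remain.
Put 135 MB in memory block 8; 176 MB remain.
Final memory blocks: [459] [446] [417] [412] [315,188] [265,231] [229,227] [201,135].

8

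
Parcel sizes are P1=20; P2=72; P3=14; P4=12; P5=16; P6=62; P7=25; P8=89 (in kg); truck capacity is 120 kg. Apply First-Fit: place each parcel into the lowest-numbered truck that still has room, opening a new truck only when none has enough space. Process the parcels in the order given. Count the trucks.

3

P1 (20 kg) → truck 1 (remaining 100 kg)
P2 (72 kg) → truck 1 (remaining 28 kg)
P3 (14 kg) → truck 1 (remaining 14 kg)
P4 (12 kg) → truck 1 (remaining 2 kg)
P5 (16 kg) → truck 2 (remaining 104 kg)
P6 (62 kg) → truck 2 (remaining 42 kg)
P7 (25 kg) → truck 2 (remaining 17 kg)
P8 (89 kg) → truck 3 (remaining 31 kg)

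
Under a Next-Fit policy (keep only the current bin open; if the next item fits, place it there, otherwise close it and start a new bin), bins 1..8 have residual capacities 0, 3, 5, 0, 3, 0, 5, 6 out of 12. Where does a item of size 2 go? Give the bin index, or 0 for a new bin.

8

Next-Fit only looks at bin 8, which has 6 free.
2 fits there.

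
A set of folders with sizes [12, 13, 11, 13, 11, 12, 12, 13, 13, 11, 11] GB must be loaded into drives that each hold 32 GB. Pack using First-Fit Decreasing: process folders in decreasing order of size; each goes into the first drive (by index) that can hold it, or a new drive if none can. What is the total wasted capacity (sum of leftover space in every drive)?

Sorted descending: 13, 13, 13, 13, 12, 12, 12, 11, 11, 11, 11.
Put 13 GB in drive 1; 19 GB remain.
Put 13 GB in drive 1; 6 GB remain.
Put 13 GB in drive 2; 19 GB remain.
Put 13 GB in drive 2; 6 GB remain.
Put 12 GB in drive 3; 20 GB remain.
Put 12 GB in drive 3; 8 GB remain.
Put 12 GB in drive 4; 20 GB remain.
Put 11 GB in drive 4; 9 GB remain.
Put 11 GB in drive 5; 21 GB remain.
Put 11 GB in drive 5; 10 GB remain.
Put 11 GB in drive 6; 21 GB remain.
6 drives × 32 GB = 192 GB; used 132 GB; unused 60 GB.

60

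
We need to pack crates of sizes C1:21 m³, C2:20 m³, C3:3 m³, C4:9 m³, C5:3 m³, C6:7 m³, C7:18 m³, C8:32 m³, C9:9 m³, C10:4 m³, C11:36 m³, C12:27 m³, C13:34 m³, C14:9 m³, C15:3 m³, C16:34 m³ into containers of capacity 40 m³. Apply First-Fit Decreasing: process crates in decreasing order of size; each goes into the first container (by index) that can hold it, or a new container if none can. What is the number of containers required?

7

Sorted descending: 36, 34, 34, 32, 27, 21, 20, 18, 9, 9, 9, 7, 4, 3, 3, 3.
container 1: place 36 m³, 4 m³ left
container 2: place 34 m³, 6 m³ left
container 3: place 34 m³, 6 m³ left
container 4: place 32 m³, 8 m³ left
container 5: place 27 m³, 13 m³ left
container 6: place 21 m³, 19 m³ left
container 7: place 20 m³, 20 m³ left
container 6: place 18 m³, 1 m³ left
container 5: place 9 m³, 4 m³ left
container 7: place 9 m³, 11 m³ left
container 7: place 9 m³, 2 m³ left
container 4: place 7 m³, 1 m³ left
container 1: place 4 m³, 0 m³ left
container 2: place 3 m³, 3 m³ left
container 2: place 3 m³, 0 m³ left
container 3: place 3 m³, 3 m³ left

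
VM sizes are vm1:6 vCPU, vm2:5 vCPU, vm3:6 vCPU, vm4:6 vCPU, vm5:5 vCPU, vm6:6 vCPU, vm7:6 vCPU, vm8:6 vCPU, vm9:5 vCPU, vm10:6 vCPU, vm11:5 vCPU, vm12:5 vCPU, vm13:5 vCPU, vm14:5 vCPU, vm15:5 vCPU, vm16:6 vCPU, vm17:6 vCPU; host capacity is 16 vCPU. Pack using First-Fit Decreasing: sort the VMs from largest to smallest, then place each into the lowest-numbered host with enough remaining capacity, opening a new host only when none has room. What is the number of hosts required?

Sorted descending: 6, 6, 6, 6, 6, 6, 6, 6, 6, 5, 5, 5, 5, 5, 5, 5, 5.
Put 6 vCPU in host 1; 10 vCPU remain.
Put 6 vCPU in host 1; 4 vCPU remain.
Put 6 vCPU in host 2; 10 vCPU remain.
Put 6 vCPU in host 2; 4 vCPU remain.
Put 6 vCPU in host 3; 10 vCPU remain.
Put 6 vCPU in host 3; 4 vCPU remain.
Put 6 vCPU in host 4; 10 vCPU remain.
Put 6 vCPU in host 4; 4 vCPU remain.
Put 6 vCPU in host 5; 10 vCPU remain.
Put 5 vCPU in host 5; 5 vCPU remain.
Put 5 vCPU in host 5; 0 vCPU remain.
Put 5 vCPU in host 6; 11 vCPU remain.
Put 5 vCPU in host 6; 6 vCPU remain.
Put 5 vCPU in host 6; 1 vCPU remain.
Put 5 vCPU in host 7; 11 vCPU remain.
Put 5 vCPU in host 7; 6 vCPU remain.
Put 5 vCPU in host 7; 1 vCPU remain.

7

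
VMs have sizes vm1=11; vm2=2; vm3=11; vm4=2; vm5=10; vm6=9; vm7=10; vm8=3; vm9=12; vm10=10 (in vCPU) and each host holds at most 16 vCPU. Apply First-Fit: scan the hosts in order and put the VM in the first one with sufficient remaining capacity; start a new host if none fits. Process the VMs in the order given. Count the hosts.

Put vm1 (11 vCPU) in host 1; 5 vCPU remain.
Put vm2 (2 vCPU) in host 1; 3 vCPU remain.
Put vm3 (11 vCPU) in host 2; 5 vCPU remain.
Put vm4 (2 vCPU) in host 1; 1 vCPU remain.
Put vm5 (10 vCPU) in host 3; 6 vCPU remain.
Put vm6 (9 vCPU) in host 4; 7 vCPU remain.
Put vm7 (10 vCPU) in host 5; 6 vCPU remain.
Put vm8 (3 vCPU) in host 2; 2 vCPU remain.
Put vm9 (12 vCPU) in host 6; 4 vCPU remain.
Put vm10 (10 vCPU) in host 7; 6 vCPU remain.
Final hosts: [11,2,2] [11,3] [10] [9] [10] [12] [10].

7 hosts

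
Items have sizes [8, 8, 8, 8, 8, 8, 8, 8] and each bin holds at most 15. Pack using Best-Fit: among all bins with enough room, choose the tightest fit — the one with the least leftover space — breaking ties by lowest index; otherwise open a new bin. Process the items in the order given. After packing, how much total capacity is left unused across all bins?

Put 8 in bin 1; 7 remain.
Put 8 in bin 2; 7 remain.
Put 8 in bin 3; 7 remain.
Put 8 in bin 4; 7 remain.
Put 8 in bin 5; 7 remain.
Put 8 in bin 6; 7 remain.
Put 8 in bin 7; 7 remain.
Put 8 in bin 8; 7 remain.
8 bins × 15 = 120; used 64; unused 56.

56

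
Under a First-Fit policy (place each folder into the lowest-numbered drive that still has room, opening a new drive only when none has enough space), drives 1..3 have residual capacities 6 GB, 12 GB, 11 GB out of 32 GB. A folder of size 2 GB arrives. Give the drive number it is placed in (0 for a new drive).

1

Drives with room: drive 1 (6 GB), drive 2 (12 GB), drive 3 (11 GB).
The first with room is drive 1.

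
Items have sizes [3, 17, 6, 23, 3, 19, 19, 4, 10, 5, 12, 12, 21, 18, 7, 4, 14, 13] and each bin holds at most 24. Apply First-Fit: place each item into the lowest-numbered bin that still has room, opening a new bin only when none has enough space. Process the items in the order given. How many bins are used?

Put 3 in bin 1; 21 remain.
Put 17 in bin 1; 4 remain.
Put 6 in bin 2; 18 remain.
Put 23 in bin 3; 1 remain.
Put 3 in bin 1; 1 remain.
Put 19 in bin 4; 5 remain.
Put 19 in bin 5; 5 remain.
Put 4 in bin 2; 14 remain.
Put 10 in bin 2; 4 remain.
Put 5 in bin 4; 0 remain.
Put 12 in bin 6; 12 remain.
Put 12 in bin 6; 0 remain.
Put 21 in bin 7; 3 remain.
Put 18 in bin 8; 6 remain.
Put 7 in bin 9; 17 remain.
Put 4 in bin 2; 0 remain.
Put 14 in bin 9; 3 remain.
Put 13 in bin 10; 11 remain.

10 bins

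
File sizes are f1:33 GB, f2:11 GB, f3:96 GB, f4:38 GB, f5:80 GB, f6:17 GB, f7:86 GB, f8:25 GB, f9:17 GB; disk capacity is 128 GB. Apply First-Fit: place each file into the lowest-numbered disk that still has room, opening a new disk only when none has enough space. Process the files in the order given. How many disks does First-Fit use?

4

disk 1: place f1 (33 GB), 95 GB left
disk 1: place f2 (11 GB), 84 GB left
disk 2: place f3 (96 GB), 32 GB left
disk 1: place f4 (38 GB), 46 GB left
disk 3: place f5 (80 GB), 48 GB left
disk 1: place f6 (17 GB), 29 GB left
disk 4: place f7 (86 GB), 42 GB left
disk 1: place f8 (25 GB), 4 GB left
disk 2: place f9 (17 GB), 15 GB left
Final disks: [33,11,38,17,25] [96,17] [80] [86].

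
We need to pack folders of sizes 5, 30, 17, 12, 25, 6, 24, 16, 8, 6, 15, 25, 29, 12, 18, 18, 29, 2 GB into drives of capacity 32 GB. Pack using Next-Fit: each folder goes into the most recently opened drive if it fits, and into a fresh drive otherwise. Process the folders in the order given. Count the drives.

12

Put 5 GB in drive 1; 27 GB remain.
Put 30 GB in drive 2; 2 GB remain.
Put 17 GB in drive 3; 15 GB remain.
Put 12 GB in drive 3; 3 GB remain.
Put 25 GB in drive 4; 7 GB remain.
Put 6 GB in drive 4; 1 GB remain.
Put 24 GB in drive 5; 8 GB remain.
Put 16 GB in drive 6; 16 GB remain.
Put 8 GB in drive 6; 8 GB remain.
Put 6 GB in drive 6; 2 GB remain.
Put 15 GB in drive 7; 17 GB remain.
Put 25 GB in drive 8; 7 GB remain.
Put 29 GB in drive 9; 3 GB remain.
Put 12 GB in drive 10; 20 GB remain.
Put 18 GB in drive 10; 2 GB remain.
Put 18 GB in drive 11; 14 GB remain.
Put 29 GB in drive 12; 3 GB remain.
Put 2 GB in drive 12; 1 GB remain.
Final drives: [5] [30] [17,12] [25,6] [24] [16,8,6] [15] [25] [29] [12,18] [18] [29,2].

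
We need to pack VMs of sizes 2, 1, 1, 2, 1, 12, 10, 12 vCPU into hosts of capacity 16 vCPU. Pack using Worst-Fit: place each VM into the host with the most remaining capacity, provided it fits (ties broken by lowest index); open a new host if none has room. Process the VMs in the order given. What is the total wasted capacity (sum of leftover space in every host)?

host 1: place 2 vCPU, 14 vCPU left
host 1: place 1 vCPU, 13 vCPU left
host 1: place 1 vCPU, 12 vCPU left
host 1: place 2 vCPU, 10 vCPU left
host 1: place 1 vCPU, 9 vCPU left
host 2: place 12 vCPU, 4 vCPU left
host 3: place 10 vCPU, 6 vCPU left
host 4: place 12 vCPU, 4 vCPU left
4 hosts × 16 vCPU = 64 vCPU; used 41 vCPU; unused 23 vCPU.

23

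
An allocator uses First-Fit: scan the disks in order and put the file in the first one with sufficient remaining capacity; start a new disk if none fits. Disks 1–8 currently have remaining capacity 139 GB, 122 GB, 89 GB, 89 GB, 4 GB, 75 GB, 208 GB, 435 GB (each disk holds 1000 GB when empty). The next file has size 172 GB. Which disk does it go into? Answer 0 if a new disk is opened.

Disks with room: disk 7 (208 GB), disk 8 (435 GB).
The first with room is disk 7.

7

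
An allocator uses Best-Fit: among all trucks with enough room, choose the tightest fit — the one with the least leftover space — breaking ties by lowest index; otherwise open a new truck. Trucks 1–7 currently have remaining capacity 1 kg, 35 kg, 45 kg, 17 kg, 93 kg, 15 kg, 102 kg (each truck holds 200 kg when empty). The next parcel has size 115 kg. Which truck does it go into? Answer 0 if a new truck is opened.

No truck has ≥ 115 kg free, so a new truck is opened.

0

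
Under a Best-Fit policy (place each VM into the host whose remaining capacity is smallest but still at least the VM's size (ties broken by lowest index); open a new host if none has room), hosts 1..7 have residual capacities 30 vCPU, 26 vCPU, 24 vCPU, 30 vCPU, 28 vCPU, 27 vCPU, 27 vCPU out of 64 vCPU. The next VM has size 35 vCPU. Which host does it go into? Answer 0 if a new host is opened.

No host has ≥ 35 vCPU free, so a new host is opened.

0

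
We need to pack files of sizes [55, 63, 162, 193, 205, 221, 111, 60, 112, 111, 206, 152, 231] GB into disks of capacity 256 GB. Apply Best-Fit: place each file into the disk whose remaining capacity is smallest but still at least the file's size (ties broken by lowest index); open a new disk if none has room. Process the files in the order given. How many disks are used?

disk 1: place 55 GB, 201 GB left
disk 1: place 63 GB, 138 GB left
disk 2: place 162 GB, 94 GB left
disk 3: place 193 GB, 63 GB left
disk 4: place 205 GB, 51 GB left
disk 5: place 221 GB, 35 GB left
disk 1: place 111 GB, 27 GB left
disk 3: place 60 GB, 3 GB left
disk 6: place 112 GB, 144 GB left
disk 6: place 111 GB, 33 GB left
disk 7: place 206 GB, 50 GB left
disk 8: place 152 GB, 104 GB left
disk 9: place 231 GB, 25 GB left

9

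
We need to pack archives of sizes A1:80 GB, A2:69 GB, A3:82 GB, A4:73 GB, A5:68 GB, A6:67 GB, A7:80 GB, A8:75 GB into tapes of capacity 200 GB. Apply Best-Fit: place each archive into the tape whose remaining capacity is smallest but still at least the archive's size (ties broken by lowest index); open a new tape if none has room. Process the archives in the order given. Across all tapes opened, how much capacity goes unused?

206

A1 (80 GB) → tape 1 (remaining 120 GB)
A2 (69 GB) → tape 1 (remaining 51 GB)
A3 (82 GB) → tape 2 (remaining 118 GB)
A4 (73 GB) → tape 2 (remaining 45 GB)
A5 (68 GB) → tape 3 (remaining 132 GB)
A6 (67 GB) → tape 3 (remaining 65 GB)
A7 (80 GB) → tape 4 (remaining 120 GB)
A8 (75 GB) → tape 4 (remaining 45 GB)
4 tapes × 200 GB = 800 GB; used 594 GB; unused 206 GB.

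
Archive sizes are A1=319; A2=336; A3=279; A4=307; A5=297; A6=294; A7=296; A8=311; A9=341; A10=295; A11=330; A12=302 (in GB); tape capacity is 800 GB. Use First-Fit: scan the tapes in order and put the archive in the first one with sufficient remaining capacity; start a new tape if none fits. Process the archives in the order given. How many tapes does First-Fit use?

6

Put A1 (319 GB) in tape 1; 481 GB remain.
Put A2 (336 GB) in tape 1; 145 GB remain.
Put A3 (279 GB) in tape 2; 521 GB remain.
Put A4 (307 GB) in tape 2; 214 GB remain.
Put A5 (297 GB) in tape 3; 503 GB remain.
Put A6 (294 GB) in tape 3; 209 GB remain.
Put A7 (296 GB) in tape 4; 504 GB remain.
Put A8 (311 GB) in tape 4; 193 GB remain.
Put A9 (341 GB) in tape 5; 459 GB remain.
Put A10 (295 GB) in tape 5; 164 GB remain.
Put A11 (330 GB) in tape 6; 470 GB remain.
Put A12 (302 GB) in tape 6; 168 GB remain.
Final tapes: [319,336] [279,307] [297,294] [296,311] [341,295] [330,302].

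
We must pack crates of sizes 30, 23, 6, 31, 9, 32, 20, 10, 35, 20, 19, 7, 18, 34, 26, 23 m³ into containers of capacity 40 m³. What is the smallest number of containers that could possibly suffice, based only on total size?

9 containers

Total size = 30 + 23 + 6 + 31 + 9 + 32 + 20 + 10 + 35 + 20 + 19 + 7 + 18 + 34 + 26 + 23 = 343 m³.
⌈343 / 40⌉ = 9.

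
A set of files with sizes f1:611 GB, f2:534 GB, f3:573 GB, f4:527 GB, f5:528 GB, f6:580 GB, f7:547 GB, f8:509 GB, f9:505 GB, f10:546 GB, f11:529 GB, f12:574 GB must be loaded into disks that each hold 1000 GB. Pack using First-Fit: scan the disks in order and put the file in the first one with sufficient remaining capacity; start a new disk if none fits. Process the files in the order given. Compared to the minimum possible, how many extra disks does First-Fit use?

First-Fit: [611] [534] [573] [527] [528] [580] [547] [509] [505] [546] [529] [574] → 12 disks.
12 files exceed 500 GB (half the capacity), and no two of those can share a disk, so at least 12 disks are needed.
So 12 is already optimal.

0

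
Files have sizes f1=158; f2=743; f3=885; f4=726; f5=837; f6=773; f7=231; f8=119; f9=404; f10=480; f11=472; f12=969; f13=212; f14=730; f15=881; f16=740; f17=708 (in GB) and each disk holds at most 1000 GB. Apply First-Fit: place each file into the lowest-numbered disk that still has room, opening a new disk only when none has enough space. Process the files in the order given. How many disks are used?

f1 (158 GB) → disk 1 (remaining 842 GB)
f2 (743 GB) → disk 1 (remaining 99 GB)
f3 (885 GB) → disk 2 (remaining 115 GB)
f4 (726 GB) → disk 3 (remaining 274 GB)
f5 (837 GB) → disk 4 (remaining 163 GB)
f6 (773 GB) → disk 5 (remaining 227 GB)
f7 (231 GB) → disk 3 (remaining 43 GB)
f8 (119 GB) → disk 4 (remaining 44 GB)
f9 (404 GB) → disk 6 (remaining 596 GB)
f10 (480 GB) → disk 6 (remaining 116 GB)
f11 (472 GB) → disk 7 (remaining 528 GB)
f12 (969 GB) → disk 8 (remaining 31 GB)
f13 (212 GB) → disk 5 (remaining 15 GB)
f14 (730 GB) → disk 9 (remaining 270 GB)
f15 (881 GB) → disk 10 (remaining 119 GB)
f16 (740 GB) → disk 11 (remaining 260 GB)
f17 (708 GB) → disk 12 (remaining 292 GB)
Final disks: [158,743] [885] [726,231] [837,119] [773,212] [404,480] [472] [969] [730] [881] [740] [708].

12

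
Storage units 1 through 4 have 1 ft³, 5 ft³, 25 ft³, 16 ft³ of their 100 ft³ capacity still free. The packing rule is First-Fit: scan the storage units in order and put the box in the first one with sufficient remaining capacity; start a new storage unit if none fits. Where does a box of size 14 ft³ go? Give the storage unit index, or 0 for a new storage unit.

3

Storage units with room: storage unit 3 (25 ft³), storage unit 4 (16 ft³).
The first with room is storage unit 3.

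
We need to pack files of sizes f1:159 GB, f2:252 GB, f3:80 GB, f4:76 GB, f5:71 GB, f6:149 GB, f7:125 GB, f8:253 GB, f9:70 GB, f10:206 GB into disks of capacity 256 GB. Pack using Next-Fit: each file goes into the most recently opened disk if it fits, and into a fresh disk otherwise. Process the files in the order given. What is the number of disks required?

8 disks

f1 (159 GB) → disk 1 (remaining 97 GB)
f2 (252 GB) → disk 2 (remaining 4 GB)
f3 (80 GB) → disk 3 (remaining 176 GB)
f4 (76 GB) → disk 3 (remaining 100 GB)
f5 (71 GB) → disk 3 (remaining 29 GB)
f6 (149 GB) → disk 4 (remaining 107 GB)
f7 (125 GB) → disk 5 (remaining 131 GB)
f8 (253 GB) → disk 6 (remaining 3 GB)
f9 (70 GB) → disk 7 (remaining 186 GB)
f10 (206 GB) → disk 8 (remaining 50 GB)
Final disks: [159] [252] [80,76,71] [149] [125] [253] [70] [206].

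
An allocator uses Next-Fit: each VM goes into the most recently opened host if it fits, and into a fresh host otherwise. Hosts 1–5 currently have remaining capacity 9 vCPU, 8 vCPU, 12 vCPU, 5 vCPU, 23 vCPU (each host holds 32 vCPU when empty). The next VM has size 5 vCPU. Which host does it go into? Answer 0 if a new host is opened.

5

Next-Fit only looks at host 5, which has 23 vCPU free.
5 vCPU fits there.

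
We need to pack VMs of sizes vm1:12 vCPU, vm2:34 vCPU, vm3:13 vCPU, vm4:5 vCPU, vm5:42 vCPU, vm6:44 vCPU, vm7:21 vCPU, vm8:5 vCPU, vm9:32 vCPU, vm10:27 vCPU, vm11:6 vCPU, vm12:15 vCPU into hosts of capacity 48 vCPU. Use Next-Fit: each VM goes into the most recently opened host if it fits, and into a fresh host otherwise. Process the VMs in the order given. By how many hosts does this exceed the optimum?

1

Next-Fit: [12,34] [13,5] [42] [44] [21,5] [32] [27,6,15] → 7 hosts.
Total size 256 vCPU; any packing needs at least ⌈256/48⌉ = 6 hosts.
An optimal packing achieves that bound: [44] [42,6] [34,13] [32,15] [27,21] [12,5,5] → 6 hosts.
Excess: 7 − 6 = 1.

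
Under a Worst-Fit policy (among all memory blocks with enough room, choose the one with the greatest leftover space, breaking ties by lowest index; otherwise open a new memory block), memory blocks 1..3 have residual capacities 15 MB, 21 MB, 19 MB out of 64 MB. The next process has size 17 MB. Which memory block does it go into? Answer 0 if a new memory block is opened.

Memory blocks with room: memory block 2 (21 MB), memory block 3 (19 MB).
Most room is memory block 2 with 21 MB free.

2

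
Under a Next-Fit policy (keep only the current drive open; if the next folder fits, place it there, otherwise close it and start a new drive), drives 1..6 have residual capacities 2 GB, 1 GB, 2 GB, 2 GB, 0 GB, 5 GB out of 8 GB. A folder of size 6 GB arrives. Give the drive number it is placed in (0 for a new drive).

Next-Fit only looks at drive 6, which has 5 GB free.
6 GB does not fit, so a new drive is opened.

0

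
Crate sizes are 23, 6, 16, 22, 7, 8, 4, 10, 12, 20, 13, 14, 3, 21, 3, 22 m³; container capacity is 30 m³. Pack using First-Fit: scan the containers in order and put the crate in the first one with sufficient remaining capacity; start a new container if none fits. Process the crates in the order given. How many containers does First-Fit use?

23 m³ → container 1 (remaining 7 m³)
6 m³ → container 1 (remaining 1 m³)
16 m³ → container 2 (remaining 14 m³)
22 m³ → container 3 (remaining 8 m³)
7 m³ → container 2 (remaining 7 m³)
8 m³ → container 3 (remaining 0 m³)
4 m³ → container 2 (remaining 3 m³)
10 m³ → container 4 (remaining 20 m³)
12 m³ → container 4 (remaining 8 m³)
20 m³ → container 5 (remaining 10 m³)
13 m³ → container 6 (remaining 17 m³)
14 m³ → container 6 (remaining 3 m³)
3 m³ → container 2 (remaining 0 m³)
21 m³ → container 7 (remaining 9 m³)
3 m³ → container 4 (remaining 5 m³)
22 m³ → container 8 (remaining 8 m³)
Final containers: [23,6] [16,7,4,3] [22,8] [10,12,3] [20] [13,14] [21] [22].

8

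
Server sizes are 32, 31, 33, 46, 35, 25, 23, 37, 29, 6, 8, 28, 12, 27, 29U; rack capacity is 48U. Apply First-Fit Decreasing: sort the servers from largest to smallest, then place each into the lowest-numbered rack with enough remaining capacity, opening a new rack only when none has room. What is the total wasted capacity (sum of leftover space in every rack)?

127

Sorted descending: 46, 37, 35, 33, 32, 31, 29, 29, 28, 27, 25, 23, 12, 8, 6.
rack 1: place 46U, 2U left
rack 2: place 37U, 11U left
rack 3: place 35U, 13U left
rack 4: place 33U, 15U left
rack 5: place 32U, 16U left
rack 6: place 31U, 17U left
rack 7: place 29U, 19U left
rack 8: place 29U, 19U left
rack 9: place 28U, 20U left
rack 10: place 27U, 21U left
rack 11: place 25U, 23U left
rack 11: place 23U, 0U left
rack 3: place 12U, 1U left
rack 2: place 8U, 3U left
rack 4: place 6U, 9U left
11 racks × 48U = 528U; used 401U; unused 127U.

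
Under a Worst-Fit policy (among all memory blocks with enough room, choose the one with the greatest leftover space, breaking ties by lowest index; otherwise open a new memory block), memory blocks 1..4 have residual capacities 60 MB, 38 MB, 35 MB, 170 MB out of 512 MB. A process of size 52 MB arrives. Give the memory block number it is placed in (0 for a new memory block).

4

Memory blocks with room: memory block 1 (60 MB), memory block 4 (170 MB).
Most room is memory block 4 with 170 MB free.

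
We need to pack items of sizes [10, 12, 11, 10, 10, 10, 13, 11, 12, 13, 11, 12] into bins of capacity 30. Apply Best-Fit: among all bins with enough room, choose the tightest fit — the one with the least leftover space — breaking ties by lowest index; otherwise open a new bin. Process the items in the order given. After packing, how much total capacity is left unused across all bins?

bin 1: place 10, 20 left
bin 1: place 12, 8 left
bin 2: place 11, 19 left
bin 2: place 10, 9 left
bin 3: place 10, 20 left
bin 3: place 10, 10 left
bin 4: place 13, 17 left
bin 4: place 11, 6 left
bin 5: place 12, 18 left
bin 5: place 13, 5 left
bin 6: place 11, 19 left
bin 6: place 12, 7 left
6 bins × 30 = 180; used 135; unused 45.

45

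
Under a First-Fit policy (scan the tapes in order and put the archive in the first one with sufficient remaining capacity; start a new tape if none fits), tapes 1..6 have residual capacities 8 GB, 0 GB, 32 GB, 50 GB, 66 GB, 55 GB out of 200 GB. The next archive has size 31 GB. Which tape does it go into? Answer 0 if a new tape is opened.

3

Tapes with room: tape 3 (32 GB), tape 4 (50 GB), tape 5 (66 GB), tape 6 (55 GB).
The first with room is tape 3.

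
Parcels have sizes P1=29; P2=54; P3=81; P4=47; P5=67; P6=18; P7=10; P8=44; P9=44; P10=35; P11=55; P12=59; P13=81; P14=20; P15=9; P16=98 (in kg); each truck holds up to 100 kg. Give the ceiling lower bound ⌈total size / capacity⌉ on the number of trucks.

8

Total size = 29 + 54 + 81 + 47 + 67 + 18 + 10 + 44 + 44 + 35 + 55 + 59 + 81 + 20 + 9 + 98 = 751 kg.
⌈751 / 100⌉ = 8.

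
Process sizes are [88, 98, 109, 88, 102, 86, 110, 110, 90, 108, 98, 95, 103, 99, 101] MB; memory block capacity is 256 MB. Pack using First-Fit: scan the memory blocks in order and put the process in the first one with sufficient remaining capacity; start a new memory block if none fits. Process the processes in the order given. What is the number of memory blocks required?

8 memory blocks

memory block 1: place 88 MB, 168 MB left
memory block 1: place 98 MB, 70 MB left
memory block 2: place 109 MB, 147 MB left
memory block 2: place 88 MB, 59 MB left
memory block 3: place 102 MB, 154 MB left
memory block 3: place 86 MB, 68 MB left
memory block 4: place 110 MB, 146 MB left
memory block 4: place 110 MB, 36 MB left
memory block 5: place 90 MB, 166 MB left
memory block 5: place 108 MB, 58 MB left
memory block 6: place 98 MB, 158 MB left
memory block 6: place 95 MB, 63 MB left
memory block 7: place 103 MB, 153 MB left
memory block 7: place 99 MB, 54 MB left
memory block 8: place 101 MB, 155 MB left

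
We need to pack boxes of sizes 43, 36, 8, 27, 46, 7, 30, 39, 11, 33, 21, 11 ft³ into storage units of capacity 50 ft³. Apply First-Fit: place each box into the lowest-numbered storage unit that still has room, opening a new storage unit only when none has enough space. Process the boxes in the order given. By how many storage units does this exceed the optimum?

First-Fit: [43,7] [36,8] [27,11,11] [46] [30] [39] [33] [21] → 8 storage units.
Total size 312 ft³; any packing needs at least ⌈312/50⌉ = 7 storage units.
An optimal packing achieves that bound: [46] [43,7] [39,11] [36,11] [33,8] [30] [27,21] → 7 storage units.
Excess: 8 − 7 = 1.

1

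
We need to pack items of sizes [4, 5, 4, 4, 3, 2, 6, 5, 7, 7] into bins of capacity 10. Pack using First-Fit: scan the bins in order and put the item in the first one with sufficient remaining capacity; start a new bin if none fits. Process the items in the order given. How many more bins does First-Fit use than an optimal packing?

First-Fit: [4,5] [4,4,2] [3,6] [5] [7] [7] → 6 bins.
Total size 47; any packing needs at least ⌈47/10⌉ = 5 bins.
An optimal packing achieves that bound: [7,3] [7,2] [6,4] [5,5] [4,4] → 5 bins.
Excess: 6 − 5 = 1.

1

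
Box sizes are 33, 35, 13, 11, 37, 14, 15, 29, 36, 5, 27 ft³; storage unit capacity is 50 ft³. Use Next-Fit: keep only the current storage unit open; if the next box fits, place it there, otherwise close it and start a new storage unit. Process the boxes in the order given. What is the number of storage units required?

33 ft³ → storage unit 1 (remaining 17 ft³)
35 ft³ → storage unit 2 (remaining 15 ft³)
13 ft³ → storage unit 2 (remaining 2 ft³)
11 ft³ → storage unit 3 (remaining 39 ft³)
37 ft³ → storage unit 3 (remaining 2 ft³)
14 ft³ → storage unit 4 (remaining 36 ft³)
15 ft³ → storage unit 4 (remaining 21 ft³)
29 ft³ → storage unit 5 (remaining 21 ft³)
36 ft³ → storage unit 6 (remaining 14 ft³)
5 ft³ → storage unit 6 (remaining 9 ft³)
27 ft³ → storage unit 7 (remaining 23 ft³)

7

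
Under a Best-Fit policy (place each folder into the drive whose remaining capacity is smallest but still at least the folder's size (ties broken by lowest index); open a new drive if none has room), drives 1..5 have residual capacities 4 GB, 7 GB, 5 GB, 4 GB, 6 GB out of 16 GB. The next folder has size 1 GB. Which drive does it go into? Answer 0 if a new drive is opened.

Drives with room: drive 1 (4 GB), drive 2 (7 GB), drive 3 (5 GB), drive 4 (4 GB), drive 5 (6 GB).
Tightest fit is drive 1 with 4 GB free.

1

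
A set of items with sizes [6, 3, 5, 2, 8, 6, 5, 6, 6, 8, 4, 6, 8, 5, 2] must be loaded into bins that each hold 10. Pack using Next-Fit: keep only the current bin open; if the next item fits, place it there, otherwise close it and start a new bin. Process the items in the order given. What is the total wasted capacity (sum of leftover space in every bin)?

Put 6 in bin 1; 4 remain.
Put 3 in bin 1; 1 remain.
Put 5 in bin 2; 5 remain.
Put 2 in bin 2; 3 remain.
Put 8 in bin 3; 2 remain.
Put 6 in bin 4; 4 remain.
Put 5 in bin 5; 5 remain.
Put 6 in bin 6; 4 remain.
Put 6 in bin 7; 4 remain.
Put 8 in bin 8; 2 remain.
Put 4 in bin 9; 6 remain.
Put 6 in bin 9; 0 remain.
Put 8 in bin 10; 2 remain.
Put 5 in bin 11; 5 remain.
Put 2 in bin 11; 3 remain.
11 bins × 10 = 110; used 80; unused 30.

30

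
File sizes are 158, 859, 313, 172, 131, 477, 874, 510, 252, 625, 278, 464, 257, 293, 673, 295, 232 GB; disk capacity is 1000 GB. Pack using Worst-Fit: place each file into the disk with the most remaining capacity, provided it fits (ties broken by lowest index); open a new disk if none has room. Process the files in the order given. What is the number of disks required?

158 GB → disk 1 (remaining 842 GB)
859 GB → disk 2 (remaining 141 GB)
313 GB → disk 1 (remaining 529 GB)
172 GB → disk 1 (remaining 357 GB)
131 GB → disk 1 (remaining 226 GB)
477 GB → disk 3 (remaining 523 GB)
874 GB → disk 4 (remaining 126 GB)
510 GB → disk 3 (remaining 13 GB)
252 GB → disk 5 (remaining 748 GB)
625 GB → disk 5 (remaining 123 GB)
278 GB → disk 6 (remaining 722 GB)
464 GB → disk 6 (remaining 258 GB)
257 GB → disk 6 (remaining 1 GB)
293 GB → disk 7 (remaining 707 GB)
673 GB → disk 7 (remaining 34 GB)
295 GB → disk 8 (remaining 705 GB)
232 GB → disk 8 (remaining 473 GB)
Final disks: [158,313,172,131] [859] [477,510] [874] [252,625] [278,464,257] [293,673] [295,232].

8 disks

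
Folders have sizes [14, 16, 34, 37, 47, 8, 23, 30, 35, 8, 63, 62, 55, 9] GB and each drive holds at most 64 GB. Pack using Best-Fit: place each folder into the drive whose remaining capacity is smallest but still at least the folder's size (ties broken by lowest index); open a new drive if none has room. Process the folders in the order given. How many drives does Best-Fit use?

8 drives

Put 14 GB in drive 1; 50 GB remain.
Put 16 GB in drive 1; 34 GB remain.
Put 34 GB in drive 1; 0 GB remain.
Put 37 GB in drive 2; 27 GB remain.
Put 47 GB in drive 3; 17 GB remain.
Put 8 GB in drive 3; 9 GB remain.
Put 23 GB in drive 2; 4 GB remain.
Put 30 GB in drive 4; 34 GB remain.
Put 35 GB in drive 5; 29 GB remain.
Put 8 GB in drive 3; 1 GB remain.
Put 63 GB in drive 6; 1 GB remain.
Put 62 GB in drive 7; 2 GB remain.
Put 55 GB in drive 8; 9 GB remain.
Put 9 GB in drive 8; 0 GB remain.
Final drives: [14,16,34] [37,23] [47,8,8] [30] [35] [63] [62] [55,9].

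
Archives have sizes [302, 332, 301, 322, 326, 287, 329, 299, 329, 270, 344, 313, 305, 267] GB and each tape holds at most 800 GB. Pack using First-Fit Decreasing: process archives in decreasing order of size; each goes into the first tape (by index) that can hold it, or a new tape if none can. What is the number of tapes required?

7 tapes

Sorted descending: 344, 332, 329, 329, 326, 322, 313, 305, 302, 301, 299, 287, 270, 267.
344 GB → tape 1 (remaining 456 GB)
332 GB → tape 1 (remaining 124 GB)
329 GB → tape 2 (remaining 471 GB)
329 GB → tape 2 (remaining 142 GB)
326 GB → tape 3 (remaining 474 GB)
322 GB → tape 3 (remaining 152 GB)
313 GB → tape 4 (remaining 487 GB)
305 GB → tape 4 (remaining 182 GB)
302 GB → tape 5 (remaining 498 GB)
301 GB → tape 5 (remaining 197 GB)
299 GB → tape 6 (remaining 501 GB)
287 GB → tape 6 (remaining 214 GB)
270 GB → tape 7 (remaining 530 GB)
267 GB → tape 7 (remaining 263 GB)
Final tapes: [344,332] [329,329] [326,322] [313,305] [302,301] [299,287] [270,267].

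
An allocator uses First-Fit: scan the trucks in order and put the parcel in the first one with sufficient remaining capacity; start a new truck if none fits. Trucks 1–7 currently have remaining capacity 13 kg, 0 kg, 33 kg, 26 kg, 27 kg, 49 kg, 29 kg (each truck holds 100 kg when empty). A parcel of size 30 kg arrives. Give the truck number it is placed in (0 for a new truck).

Trucks with room: truck 3 (33 kg), truck 6 (49 kg).
The first with room is truck 3.

3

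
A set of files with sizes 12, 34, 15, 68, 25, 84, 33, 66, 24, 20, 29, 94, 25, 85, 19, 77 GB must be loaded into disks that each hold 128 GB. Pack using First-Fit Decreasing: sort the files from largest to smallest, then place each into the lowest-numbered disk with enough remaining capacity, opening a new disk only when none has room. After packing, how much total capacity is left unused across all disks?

Sorted descending: 94, 85, 84, 77, 68, 66, 34, 33, 29, 25, 25, 24, 20, 19, 15, 12.
94 GB → disk 1 (remaining 34 GB)
85 GB → disk 2 (remaining 43 GB)
84 GB → disk 3 (remaining 44 GB)
77 GB → disk 4 (remaining 51 GB)
68 GB → disk 5 (remaining 60 GB)
66 GB → disk 6 (remaining 62 GB)
34 GB → disk 1 (remaining 0 GB)
33 GB → disk 2 (remaining 10 GB)
29 GB → disk 3 (remaining 15 GB)
25 GB → disk 4 (remaining 26 GB)
25 GB → disk 4 (remaining 1 GB)
24 GB → disk 5 (remaining 36 GB)
20 GB → disk 5 (remaining 16 GB)
19 GB → disk 6 (remaining 43 GB)
15 GB → disk 3 (remaining 0 GB)
12 GB → disk 5 (remaining 4 GB)
6 disks × 128 GB = 768 GB; used 710 GB; unused 58 GB.

58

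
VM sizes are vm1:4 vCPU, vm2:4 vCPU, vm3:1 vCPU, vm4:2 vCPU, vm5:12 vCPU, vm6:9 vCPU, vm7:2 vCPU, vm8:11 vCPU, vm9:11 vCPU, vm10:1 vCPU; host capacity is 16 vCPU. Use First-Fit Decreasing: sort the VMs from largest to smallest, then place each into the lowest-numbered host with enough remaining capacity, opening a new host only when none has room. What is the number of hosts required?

4 hosts

Sorted descending: 12, 11, 11, 9, 4, 4, 2, 2, 1, 1.
12 vCPU → host 1 (remaining 4 vCPU)
11 vCPU → host 2 (remaining 5 vCPU)
11 vCPU → host 3 (remaining 5 vCPU)
9 vCPU → host 4 (remaining 7 vCPU)
4 vCPU → host 1 (remaining 0 vCPU)
4 vCPU → host 2 (remaining 1 vCPU)
2 vCPU → host 3 (remaining 3 vCPU)
2 vCPU → host 3 (remaining 1 vCPU)
1 vCPU → host 2 (remaining 0 vCPU)
1 vCPU → host 3 (remaining 0 vCPU)
Final hosts: [12,4] [11,4,1] [11,2,2,1] [9].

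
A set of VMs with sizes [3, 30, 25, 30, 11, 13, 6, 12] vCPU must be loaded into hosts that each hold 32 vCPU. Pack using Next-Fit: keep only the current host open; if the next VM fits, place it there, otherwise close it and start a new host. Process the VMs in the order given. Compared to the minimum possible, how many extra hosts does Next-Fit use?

1

Next-Fit: [3] [30] [25] [30] [11,13,6] [12] → 6 hosts.
Total size 130 vCPU; any packing needs at least ⌈130/32⌉ = 5 hosts.
An optimal packing achieves that bound: [30] [30] [25,6] [13,12,3] [11] → 5 hosts.
Excess: 6 − 5 = 1.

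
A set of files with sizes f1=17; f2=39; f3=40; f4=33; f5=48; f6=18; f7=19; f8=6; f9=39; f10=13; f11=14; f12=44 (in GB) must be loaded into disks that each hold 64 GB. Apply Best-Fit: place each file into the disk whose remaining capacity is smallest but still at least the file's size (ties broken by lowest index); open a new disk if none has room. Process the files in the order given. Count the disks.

6 disks

Put f1 (17 GB) in disk 1; 47 GB remain.
Put f2 (39 GB) in disk 1; 8 GB remain.
Put f3 (40 GB) in disk 2; 24 GB remain.
Put f4 (33 GB) in disk 3; 31 GB remain.
Put f5 (48 GB) in disk 4; 16 GB remain.
Put f6 (18 GB) in disk 2; 6 GB remain.
Put f7 (19 GB) in disk 3; 12 GB remain.
Put f8 (6 GB) in disk 2; 0 GB remain.
Put f9 (39 GB) in disk 5; 25 GB remain.
Put f10 (13 GB) in disk 4; 3 GB remain.
Put f11 (14 GB) in disk 5; 11 GB remain.
Put f12 (44 GB) in disk 6; 20 GB remain.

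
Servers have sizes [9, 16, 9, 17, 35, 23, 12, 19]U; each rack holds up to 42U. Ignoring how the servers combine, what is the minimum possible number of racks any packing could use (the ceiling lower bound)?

4

Total size = 9 + 16 + 9 + 17 + 35 + 23 + 12 + 19 = 140U.
⌈140 / 42⌉ = 4.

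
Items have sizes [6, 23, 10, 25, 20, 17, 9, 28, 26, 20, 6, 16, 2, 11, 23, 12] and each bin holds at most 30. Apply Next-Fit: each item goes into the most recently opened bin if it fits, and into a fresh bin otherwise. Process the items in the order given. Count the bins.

Put 6 in bin 1; 24 remain.
Put 23 in bin 1; 1 remain.
Put 10 in bin 2; 20 remain.
Put 25 in bin 3; 5 remain.
Put 20 in bin 4; 10 remain.
Put 17 in bin 5; 13 remain.
Put 9 in bin 5; 4 remain.
Put 28 in bin 6; 2 remain.
Put 26 in bin 7; 4 remain.
Put 20 in bin 8; 10 remain.
Put 6 in bin 8; 4 remain.
Put 16 in bin 9; 14 remain.
Put 2 in bin 9; 12 remain.
Put 11 in bin 9; 1 remain.
Put 23 in bin 10; 7 remain.
Put 12 in bin 11; 18 remain.
Final bins: [6,23] [10] [25] [20] [17,9] [28] [26] [20,6] [16,2,11] [23] [12].

11 bins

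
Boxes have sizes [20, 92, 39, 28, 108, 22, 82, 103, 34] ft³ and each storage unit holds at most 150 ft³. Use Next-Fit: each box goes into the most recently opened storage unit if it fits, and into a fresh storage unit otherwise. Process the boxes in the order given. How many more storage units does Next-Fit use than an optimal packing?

Next-Fit: [20,92] [39,28] [108,22] [82] [103,34] → 5 storage units.
Total size 528 ft³; any packing needs at least ⌈528/150⌉ = 4 storage units.
An optimal packing achieves that bound: [108,39] [103,34] [92,28,22] [82,20] → 4 storage units.
Excess: 5 − 4 = 1.

1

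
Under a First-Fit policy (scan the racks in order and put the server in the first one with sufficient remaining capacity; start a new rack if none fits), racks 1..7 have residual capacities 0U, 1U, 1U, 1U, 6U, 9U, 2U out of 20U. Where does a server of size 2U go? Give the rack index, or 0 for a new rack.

Racks with room: rack 5 (6U), rack 6 (9U), rack 7 (2U).
The first with room is rack 5.

5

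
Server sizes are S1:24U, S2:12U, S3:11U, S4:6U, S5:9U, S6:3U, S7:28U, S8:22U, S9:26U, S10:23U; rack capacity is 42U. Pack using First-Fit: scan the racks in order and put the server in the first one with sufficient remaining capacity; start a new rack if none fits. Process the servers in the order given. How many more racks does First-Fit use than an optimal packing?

First-Fit: [24,12,6] [11,9,3] [28] [22] [26] [23] → 6 racks.
5 servers exceed 21U (half the capacity), and no two of those can share a rack, so at least 5 racks are needed.
An optimal packing achieves that bound: [28,12] [26,11,3] [24,9,6] [23] [22] → 5 racks.
Excess: 6 − 5 = 1.

1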